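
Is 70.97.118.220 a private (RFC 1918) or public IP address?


RFC 1918 private ranges:
  10.0.0.0/8 (10.0.0.0 - 10.255.255.255)
  172.16.0.0/12 (172.16.0.0 - 172.31.255.255)
  192.168.0.0/16 (192.168.0.0 - 192.168.255.255)
Public (not in any RFC 1918 range)


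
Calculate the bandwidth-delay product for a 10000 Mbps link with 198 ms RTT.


BDP = bandwidth * RTT
= 10000 Mbps * 198 ms
= 10000 * 1e6 * 198 / 1000 bits
= 1980000000 bits
= 247500000 bytes
= 241699.2188 KB
BDP = 1980000000 bits (247500000 bytes)


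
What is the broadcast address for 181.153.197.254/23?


Network: 181.153.196.0/23
Host bits = 9
Set all host bits to 1:
Broadcast: 181.153.197.255


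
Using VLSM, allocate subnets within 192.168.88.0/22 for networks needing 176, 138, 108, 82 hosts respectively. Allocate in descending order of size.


176 hosts -> /24 (254 usable): 192.168.88.0/24
138 hosts -> /24 (254 usable): 192.168.89.0/24
108 hosts -> /25 (126 usable): 192.168.90.0/25
82 hosts -> /25 (126 usable): 192.168.90.128/25
Allocation: 192.168.88.0/24 (176 hosts, 254 usable); 192.168.89.0/24 (138 hosts, 254 usable); 192.168.90.0/25 (108 hosts, 126 usable); 192.168.90.128/25 (82 hosts, 126 usable)


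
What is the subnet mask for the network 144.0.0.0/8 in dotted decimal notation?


/8 means 8 network bits, 24 host bits
Binary: 11111111000000000000000000000000
Mask: 255.0.0.0


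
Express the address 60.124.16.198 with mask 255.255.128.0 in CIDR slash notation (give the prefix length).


Binary: 11111111.11111111.10000000.00000000
Count leading 1s
Prefix: /17


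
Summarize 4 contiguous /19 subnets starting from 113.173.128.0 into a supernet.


Original prefix: /19
Number of subnets: 4 = 2^2
New prefix = 19 - 2 = 17
Supernet: 113.173.128.0/17


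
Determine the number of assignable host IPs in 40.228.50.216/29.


Host bits = 32 - 29 = 3
Total addresses = 2^3 = 8
Usable = total - 2 (network and broadcast)
Usable hosts: 6


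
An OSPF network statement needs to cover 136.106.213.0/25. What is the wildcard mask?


Subnet mask: 255.255.255.128
Wildcard = 255.255.255.255 - subnet mask
255 - 255 = 0
255 - 255 = 0
255 - 255 = 0
255 - 128 = 127
Wildcard: 0.0.0.127


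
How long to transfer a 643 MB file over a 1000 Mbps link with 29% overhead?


Effective throughput = 1000 * (1 - 29/100) = 710 Mbps
File size in Mb = 643 * 8 = 5144 Mb
Time = 5144 / 710
Time = 7.2451 seconds


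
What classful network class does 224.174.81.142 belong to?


First octet: 224
Binary: 11100000
1110xxxx -> Class D (224-239)
Class D (multicast), default mask N/A


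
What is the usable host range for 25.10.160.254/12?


Network: 25.0.0.0
Broadcast: 25.15.255.255
First usable = network + 1
Last usable = broadcast - 1
Range: 25.0.0.1 to 25.15.255.254


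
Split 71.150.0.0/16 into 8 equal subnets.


New prefix = 16 + 3 = 19
Each subnet has 8192 addresses
  71.150.0.0/19
  71.150.32.0/19
  71.150.64.0/19
  71.150.96.0/19
  71.150.128.0/19
  71.150.160.0/19
  71.150.192.0/19
  71.150.224.0/19
Subnets: 71.150.0.0/19, 71.150.32.0/19, 71.150.64.0/19, 71.150.96.0/19, 71.150.128.0/19, 71.150.160.0/19, 71.150.192.0/19, 71.150.224.0/19


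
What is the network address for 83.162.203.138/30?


IP:   01010011.10100010.11001011.10001010
Mask: 11111111.11111111.11111111.11111100
AND operation:
Net:  01010011.10100010.11001011.10001000
Network: 83.162.203.136/30


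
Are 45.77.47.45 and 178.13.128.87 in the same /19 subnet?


Mask: 255.255.224.0
45.77.47.45 AND mask = 45.77.32.0
178.13.128.87 AND mask = 178.13.128.0
No, different subnets (45.77.32.0 vs 178.13.128.0)


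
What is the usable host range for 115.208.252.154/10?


Network: 115.192.0.0
Broadcast: 115.255.255.255
First usable = network + 1
Last usable = broadcast - 1
Range: 115.192.0.1 to 115.255.255.254


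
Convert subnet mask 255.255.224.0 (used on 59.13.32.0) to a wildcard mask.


Subnet mask: 255.255.224.0
Wildcard = 255.255.255.255 - subnet mask
255 - 255 = 0
255 - 255 = 0
255 - 224 = 31
255 - 0 = 255
Wildcard: 0.0.31.255


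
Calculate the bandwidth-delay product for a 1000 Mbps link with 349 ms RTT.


BDP = bandwidth * RTT
= 1000 Mbps * 349 ms
= 1000 * 1e6 * 349 / 1000 bits
= 349000000 bits
= 43625000 bytes
= 42602.5391 KB
BDP = 349000000 bits (43625000 bytes)


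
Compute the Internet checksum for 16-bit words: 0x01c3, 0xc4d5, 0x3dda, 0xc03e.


Sum all words (with carry folding):
+ 0x01c3 = 0x01c3
+ 0xc4d5 = 0xc698
+ 0x3dda = 0x0473
+ 0xc03e = 0xc4b1
One's complement: ~0xc4b1
Checksum = 0x3b4e


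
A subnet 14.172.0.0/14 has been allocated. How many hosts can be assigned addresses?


Host bits = 32 - 14 = 18
Total addresses = 2^18 = 262144
Usable = total - 2 (network and broadcast)
Usable hosts: 262142


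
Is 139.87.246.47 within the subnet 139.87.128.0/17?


Subnet network: 139.87.128.0
Test IP AND mask: 139.87.128.0
Yes, 139.87.246.47 is in 139.87.128.0/17


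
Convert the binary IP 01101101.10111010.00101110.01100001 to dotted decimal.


01101101 = 109
10111010 = 186
00101110 = 46
01100001 = 97
IP: 109.186.46.97


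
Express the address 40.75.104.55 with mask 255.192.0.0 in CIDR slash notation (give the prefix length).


Binary: 11111111.11000000.00000000.00000000
Count leading 1s
Prefix: /10


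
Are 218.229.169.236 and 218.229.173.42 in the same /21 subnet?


Mask: 255.255.248.0
218.229.169.236 AND mask = 218.229.168.0
218.229.173.42 AND mask = 218.229.168.0
Yes, same subnet (218.229.168.0)


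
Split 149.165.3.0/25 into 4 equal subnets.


New prefix = 25 + 2 = 27
Each subnet has 32 addresses
  149.165.3.0/27
  149.165.3.32/27
  149.165.3.64/27
  149.165.3.96/27
Subnets: 149.165.3.0/27, 149.165.3.32/27, 149.165.3.64/27, 149.165.3.96/27


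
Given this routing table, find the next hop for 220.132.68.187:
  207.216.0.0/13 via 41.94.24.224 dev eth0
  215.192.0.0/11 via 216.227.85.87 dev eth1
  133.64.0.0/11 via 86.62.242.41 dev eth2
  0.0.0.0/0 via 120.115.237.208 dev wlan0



Longest prefix match for 220.132.68.187:
  /13 207.216.0.0: no
  /11 215.192.0.0: no
  /11 133.64.0.0: no
  /0 0.0.0.0: MATCH
Selected: next-hop 120.115.237.208 via wlan0 (matched /0)


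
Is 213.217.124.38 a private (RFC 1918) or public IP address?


RFC 1918 private ranges:
  10.0.0.0/8 (10.0.0.0 - 10.255.255.255)
  172.16.0.0/12 (172.16.0.0 - 172.31.255.255)
  192.168.0.0/16 (192.168.0.0 - 192.168.255.255)
Public (not in any RFC 1918 range)


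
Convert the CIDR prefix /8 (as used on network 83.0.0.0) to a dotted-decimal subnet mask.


/8 means 8 network bits, 24 host bits
Binary: 11111111000000000000000000000000
Mask: 255.0.0.0


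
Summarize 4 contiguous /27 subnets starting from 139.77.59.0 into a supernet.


Original prefix: /27
Number of subnets: 4 = 2^2
New prefix = 27 - 2 = 25
Supernet: 139.77.59.0/25


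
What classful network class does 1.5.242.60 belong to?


First octet: 1
Binary: 00000001
0xxxxxxx -> Class A (1-126)
Class A, default mask 255.0.0.0 (/8)


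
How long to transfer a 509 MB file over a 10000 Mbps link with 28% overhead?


Effective throughput = 10000 * (1 - 28/100) = 7200 Mbps
File size in Mb = 509 * 8 = 4072 Mb
Time = 4072 / 7200
Time = 0.5656 seconds


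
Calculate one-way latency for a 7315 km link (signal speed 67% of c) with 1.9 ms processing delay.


Speed = 0.67 * 3e5 km/s = 201000 km/s
Propagation delay = 7315 / 201000 = 0.0364 s = 36.393 ms
Processing delay = 1.9 ms
Total one-way latency = 38.293 ms


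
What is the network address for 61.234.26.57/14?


IP:   00111101.11101010.00011010.00111001
Mask: 11111111.11111100.00000000.00000000
AND operation:
Net:  00111101.11101000.00000000.00000000
Network: 61.232.0.0/14


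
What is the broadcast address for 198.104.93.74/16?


Network: 198.104.0.0/16
Host bits = 16
Set all host bits to 1:
Broadcast: 198.104.255.255


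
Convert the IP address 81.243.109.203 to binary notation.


81 = 01010001
243 = 11110011
109 = 01101101
203 = 11001011
Binary: 01010001.11110011.01101101.11001011


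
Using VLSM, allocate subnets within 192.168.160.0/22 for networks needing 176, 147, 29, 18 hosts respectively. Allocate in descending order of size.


176 hosts -> /24 (254 usable): 192.168.160.0/24
147 hosts -> /24 (254 usable): 192.168.161.0/24
29 hosts -> /27 (30 usable): 192.168.162.0/27
18 hosts -> /27 (30 usable): 192.168.162.32/27
Allocation: 192.168.160.0/24 (176 hosts, 254 usable); 192.168.161.0/24 (147 hosts, 254 usable); 192.168.162.0/27 (29 hosts, 30 usable); 192.168.162.32/27 (18 hosts, 30 usable)


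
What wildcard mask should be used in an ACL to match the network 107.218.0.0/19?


Subnet mask: 255.255.224.0
Wildcard = 255.255.255.255 - subnet mask
255 - 255 = 0
255 - 255 = 0
255 - 224 = 31
255 - 0 = 255
Wildcard: 0.0.31.255


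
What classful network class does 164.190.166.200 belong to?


First octet: 164
Binary: 10100100
10xxxxxx -> Class B (128-191)
Class B, default mask 255.255.0.0 (/16)


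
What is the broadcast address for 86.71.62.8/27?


Network: 86.71.62.0/27
Host bits = 5
Set all host bits to 1:
Broadcast: 86.71.62.31


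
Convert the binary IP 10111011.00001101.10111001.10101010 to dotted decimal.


10111011 = 187
00001101 = 13
10111001 = 185
10101010 = 170
IP: 187.13.185.170


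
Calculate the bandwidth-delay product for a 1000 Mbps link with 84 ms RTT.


BDP = bandwidth * RTT
= 1000 Mbps * 84 ms
= 1000 * 1e6 * 84 / 1000 bits
= 84000000 bits
= 10500000 bytes
= 10253.9062 KB
BDP = 84000000 bits (10500000 bytes)


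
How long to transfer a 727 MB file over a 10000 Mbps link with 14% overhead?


Effective throughput = 10000 * (1 - 14/100) = 8600 Mbps
File size in Mb = 727 * 8 = 5816 Mb
Time = 5816 / 8600
Time = 0.6763 seconds


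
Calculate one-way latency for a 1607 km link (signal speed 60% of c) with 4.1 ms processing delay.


Speed = 0.6 * 3e5 km/s = 180000 km/s
Propagation delay = 1607 / 180000 = 0.0089 s = 8.9278 ms
Processing delay = 4.1 ms
Total one-way latency = 13.0278 ms


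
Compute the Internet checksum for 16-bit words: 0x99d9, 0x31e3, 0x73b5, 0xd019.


Sum all words (with carry folding):
+ 0x99d9 = 0x99d9
+ 0x31e3 = 0xcbbc
+ 0x73b5 = 0x3f72
+ 0xd019 = 0x0f8c
One's complement: ~0x0f8c
Checksum = 0xf073


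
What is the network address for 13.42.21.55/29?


IP:   00001101.00101010.00010101.00110111
Mask: 11111111.11111111.11111111.11111000
AND operation:
Net:  00001101.00101010.00010101.00110000
Network: 13.42.21.48/29


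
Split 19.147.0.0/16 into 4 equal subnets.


New prefix = 16 + 2 = 18
Each subnet has 16384 addresses
  19.147.0.0/18
  19.147.64.0/18
  19.147.128.0/18
  19.147.192.0/18
Subnets: 19.147.0.0/18, 19.147.64.0/18, 19.147.128.0/18, 19.147.192.0/18


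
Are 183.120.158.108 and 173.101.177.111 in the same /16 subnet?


Mask: 255.255.0.0
183.120.158.108 AND mask = 183.120.0.0
173.101.177.111 AND mask = 173.101.0.0
No, different subnets (183.120.0.0 vs 173.101.0.0)


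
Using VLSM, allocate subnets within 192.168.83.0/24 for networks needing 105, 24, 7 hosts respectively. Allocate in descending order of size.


105 hosts -> /25 (126 usable): 192.168.83.0/25
24 hosts -> /27 (30 usable): 192.168.83.128/27
7 hosts -> /28 (14 usable): 192.168.83.160/28
Allocation: 192.168.83.0/25 (105 hosts, 126 usable); 192.168.83.128/27 (24 hosts, 30 usable); 192.168.83.160/28 (7 hosts, 14 usable)


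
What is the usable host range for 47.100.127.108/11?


Network: 47.96.0.0
Broadcast: 47.127.255.255
First usable = network + 1
Last usable = broadcast - 1
Range: 47.96.0.1 to 47.127.255.254


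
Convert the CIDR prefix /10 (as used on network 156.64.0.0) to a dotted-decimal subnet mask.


/10 means 10 network bits, 22 host bits
Binary: 11111111110000000000000000000000
Mask: 255.192.0.0


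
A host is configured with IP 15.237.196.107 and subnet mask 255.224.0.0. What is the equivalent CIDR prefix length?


Binary: 11111111.11100000.00000000.00000000
Count leading 1s
Prefix: /11


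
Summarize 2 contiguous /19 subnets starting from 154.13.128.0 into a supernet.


Original prefix: /19
Number of subnets: 2 = 2^1
New prefix = 19 - 1 = 18
Supernet: 154.13.128.0/18


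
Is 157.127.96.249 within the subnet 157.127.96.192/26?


Subnet network: 157.127.96.192
Test IP AND mask: 157.127.96.192
Yes, 157.127.96.249 is in 157.127.96.192/26


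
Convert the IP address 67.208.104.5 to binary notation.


67 = 01000011
208 = 11010000
104 = 01101000
5 = 00000101
Binary: 01000011.11010000.01101000.00000101


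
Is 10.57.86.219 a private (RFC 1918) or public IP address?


RFC 1918 private ranges:
  10.0.0.0/8 (10.0.0.0 - 10.255.255.255)
  172.16.0.0/12 (172.16.0.0 - 172.31.255.255)
  192.168.0.0/16 (192.168.0.0 - 192.168.255.255)
Private (in 10.0.0.0/8)


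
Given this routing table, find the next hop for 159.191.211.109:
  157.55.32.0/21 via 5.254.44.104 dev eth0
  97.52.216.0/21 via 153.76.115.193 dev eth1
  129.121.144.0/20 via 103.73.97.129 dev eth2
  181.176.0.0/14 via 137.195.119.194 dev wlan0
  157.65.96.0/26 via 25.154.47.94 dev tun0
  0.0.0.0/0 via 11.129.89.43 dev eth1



Longest prefix match for 159.191.211.109:
  /21 157.55.32.0: no
  /21 97.52.216.0: no
  /20 129.121.144.0: no
  /14 181.176.0.0: no
  /26 157.65.96.0: no
  /0 0.0.0.0: MATCH
Selected: next-hop 11.129.89.43 via eth1 (matched /0)


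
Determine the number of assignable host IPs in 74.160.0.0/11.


Host bits = 32 - 11 = 21
Total addresses = 2^21 = 2097152
Usable = total - 2 (network and broadcast)
Usable hosts: 2097150


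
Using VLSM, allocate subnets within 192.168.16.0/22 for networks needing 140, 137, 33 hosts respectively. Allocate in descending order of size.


140 hosts -> /24 (254 usable): 192.168.16.0/24
137 hosts -> /24 (254 usable): 192.168.17.0/24
33 hosts -> /26 (62 usable): 192.168.18.0/26
Allocation: 192.168.16.0/24 (140 hosts, 254 usable); 192.168.17.0/24 (137 hosts, 254 usable); 192.168.18.0/26 (33 hosts, 62 usable)


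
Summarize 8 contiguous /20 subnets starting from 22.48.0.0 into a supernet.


Original prefix: /20
Number of subnets: 8 = 2^3
New prefix = 20 - 3 = 17
Supernet: 22.48.0.0/17


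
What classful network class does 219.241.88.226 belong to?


First octet: 219
Binary: 11011011
110xxxxx -> Class C (192-223)
Class C, default mask 255.255.255.0 (/24)


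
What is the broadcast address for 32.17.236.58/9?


Network: 32.0.0.0/9
Host bits = 23
Set all host bits to 1:
Broadcast: 32.127.255.255


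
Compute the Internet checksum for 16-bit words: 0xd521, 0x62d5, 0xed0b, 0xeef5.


Sum all words (with carry folding):
+ 0xd521 = 0xd521
+ 0x62d5 = 0x37f7
+ 0xed0b = 0x2503
+ 0xeef5 = 0x13f9
One's complement: ~0x13f9
Checksum = 0xec06


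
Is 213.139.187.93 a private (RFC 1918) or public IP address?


RFC 1918 private ranges:
  10.0.0.0/8 (10.0.0.0 - 10.255.255.255)
  172.16.0.0/12 (172.16.0.0 - 172.31.255.255)
  192.168.0.0/16 (192.168.0.0 - 192.168.255.255)
Public (not in any RFC 1918 range)


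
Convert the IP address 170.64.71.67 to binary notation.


170 = 10101010
64 = 01000000
71 = 01000111
67 = 01000011
Binary: 10101010.01000000.01000111.01000011


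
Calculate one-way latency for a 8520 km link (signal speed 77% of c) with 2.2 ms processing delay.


Speed = 0.77 * 3e5 km/s = 231000 km/s
Propagation delay = 8520 / 231000 = 0.0369 s = 36.8831 ms
Processing delay = 2.2 ms
Total one-way latency = 39.0831 ms


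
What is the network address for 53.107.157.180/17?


IP:   00110101.01101011.10011101.10110100
Mask: 11111111.11111111.10000000.00000000
AND operation:
Net:  00110101.01101011.10000000.00000000
Network: 53.107.128.0/17


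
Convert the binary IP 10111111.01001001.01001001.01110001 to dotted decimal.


10111111 = 191
01001001 = 73
01001001 = 73
01110001 = 113
IP: 191.73.73.113


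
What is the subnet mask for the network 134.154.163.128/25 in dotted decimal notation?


/25 means 25 network bits, 7 host bits
Binary: 11111111111111111111111110000000
Mask: 255.255.255.128


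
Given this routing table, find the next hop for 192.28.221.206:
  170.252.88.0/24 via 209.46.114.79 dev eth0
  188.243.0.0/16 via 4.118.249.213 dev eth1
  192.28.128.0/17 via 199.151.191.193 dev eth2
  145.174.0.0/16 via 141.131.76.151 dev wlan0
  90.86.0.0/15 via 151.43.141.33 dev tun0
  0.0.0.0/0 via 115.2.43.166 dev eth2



Longest prefix match for 192.28.221.206:
  /24 170.252.88.0: no
  /16 188.243.0.0: no
  /17 192.28.128.0: MATCH
  /16 145.174.0.0: no
  /15 90.86.0.0: no
  /0 0.0.0.0: MATCH
Selected: next-hop 199.151.191.193 via eth2 (matched /17)


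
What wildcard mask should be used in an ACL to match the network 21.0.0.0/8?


Subnet mask: 255.0.0.0
Wildcard = 255.255.255.255 - subnet mask
255 - 255 = 0
255 - 0 = 255
255 - 0 = 255
255 - 0 = 255
Wildcard: 0.255.255.255


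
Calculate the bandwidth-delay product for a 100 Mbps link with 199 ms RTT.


BDP = bandwidth * RTT
= 100 Mbps * 199 ms
= 100 * 1e6 * 199 / 1000 bits
= 19900000 bits
= 2487500 bytes
= 2429.1992 KB
BDP = 19900000 bits (2487500 bytes)


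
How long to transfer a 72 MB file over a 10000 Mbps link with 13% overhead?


Effective throughput = 10000 * (1 - 13/100) = 8700 Mbps
File size in Mb = 72 * 8 = 576 Mb
Time = 576 / 8700
Time = 0.0662 seconds


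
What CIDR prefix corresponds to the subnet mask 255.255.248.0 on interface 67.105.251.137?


Binary: 11111111.11111111.11111000.00000000
Count leading 1s
Prefix: /21


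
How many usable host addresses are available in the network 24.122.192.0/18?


Host bits = 32 - 18 = 14
Total addresses = 2^14 = 16384
Usable = total - 2 (network and broadcast)
Usable hosts: 16382


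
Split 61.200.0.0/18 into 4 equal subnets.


New prefix = 18 + 2 = 20
Each subnet has 4096 addresses
  61.200.0.0/20
  61.200.16.0/20
  61.200.32.0/20
  61.200.48.0/20
Subnets: 61.200.0.0/20, 61.200.16.0/20, 61.200.32.0/20, 61.200.48.0/20


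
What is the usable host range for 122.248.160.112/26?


Network: 122.248.160.64
Broadcast: 122.248.160.127
First usable = network + 1
Last usable = broadcast - 1
Range: 122.248.160.65 to 122.248.160.126


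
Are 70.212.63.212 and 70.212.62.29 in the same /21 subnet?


Mask: 255.255.248.0
70.212.63.212 AND mask = 70.212.56.0
70.212.62.29 AND mask = 70.212.56.0
Yes, same subnet (70.212.56.0)


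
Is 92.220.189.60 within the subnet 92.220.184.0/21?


Subnet network: 92.220.184.0
Test IP AND mask: 92.220.184.0
Yes, 92.220.189.60 is in 92.220.184.0/21


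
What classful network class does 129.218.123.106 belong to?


First octet: 129
Binary: 10000001
10xxxxxx -> Class B (128-191)
Class B, default mask 255.255.0.0 (/16)


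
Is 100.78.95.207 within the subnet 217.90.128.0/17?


Subnet network: 217.90.128.0
Test IP AND mask: 100.78.0.0
No, 100.78.95.207 is not in 217.90.128.0/17


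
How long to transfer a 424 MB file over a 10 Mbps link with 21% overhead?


Effective throughput = 10 * (1 - 21/100) = 7.9 Mbps
File size in Mb = 424 * 8 = 3392 Mb
Time = 3392 / 7.9
Time = 429.3671 seconds


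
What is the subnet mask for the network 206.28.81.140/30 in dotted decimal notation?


/30 means 30 network bits, 2 host bits
Binary: 11111111111111111111111111111100
Mask: 255.255.255.252


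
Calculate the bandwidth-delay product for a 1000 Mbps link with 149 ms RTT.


BDP = bandwidth * RTT
= 1000 Mbps * 149 ms
= 1000 * 1e6 * 149 / 1000 bits
= 149000000 bits
= 18625000 bytes
= 18188.4766 KB
BDP = 149000000 bits (18625000 bytes)


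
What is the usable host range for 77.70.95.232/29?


Network: 77.70.95.232
Broadcast: 77.70.95.239
First usable = network + 1
Last usable = broadcast - 1
Range: 77.70.95.233 to 77.70.95.238


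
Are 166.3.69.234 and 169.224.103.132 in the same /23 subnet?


Mask: 255.255.254.0
166.3.69.234 AND mask = 166.3.68.0
169.224.103.132 AND mask = 169.224.102.0
No, different subnets (166.3.68.0 vs 169.224.102.0)


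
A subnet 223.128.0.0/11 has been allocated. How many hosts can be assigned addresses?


Host bits = 32 - 11 = 21
Total addresses = 2^21 = 2097152
Usable = total - 2 (network and broadcast)
Usable hosts: 2097150


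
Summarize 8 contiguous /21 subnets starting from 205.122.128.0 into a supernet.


Original prefix: /21
Number of subnets: 8 = 2^3
New prefix = 21 - 3 = 18
Supernet: 205.122.128.0/18


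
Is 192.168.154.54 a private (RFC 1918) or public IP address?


RFC 1918 private ranges:
  10.0.0.0/8 (10.0.0.0 - 10.255.255.255)
  172.16.0.0/12 (172.16.0.0 - 172.31.255.255)
  192.168.0.0/16 (192.168.0.0 - 192.168.255.255)
Private (in 192.168.0.0/16)


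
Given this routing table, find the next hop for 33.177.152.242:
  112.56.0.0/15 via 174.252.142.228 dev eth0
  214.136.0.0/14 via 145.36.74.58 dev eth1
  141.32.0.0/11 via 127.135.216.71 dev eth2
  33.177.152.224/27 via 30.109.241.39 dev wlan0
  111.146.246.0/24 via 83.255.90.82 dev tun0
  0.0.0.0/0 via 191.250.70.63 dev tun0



Longest prefix match for 33.177.152.242:
  /15 112.56.0.0: no
  /14 214.136.0.0: no
  /11 141.32.0.0: no
  /27 33.177.152.224: MATCH
  /24 111.146.246.0: no
  /0 0.0.0.0: MATCH
Selected: next-hop 30.109.241.39 via wlan0 (matched /27)


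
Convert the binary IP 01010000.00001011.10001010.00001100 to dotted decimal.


01010000 = 80
00001011 = 11
10001010 = 138
00001100 = 12
IP: 80.11.138.12


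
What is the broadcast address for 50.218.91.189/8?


Network: 50.0.0.0/8
Host bits = 24
Set all host bits to 1:
Broadcast: 50.255.255.255


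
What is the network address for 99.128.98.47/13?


IP:   01100011.10000000.01100010.00101111
Mask: 11111111.11111000.00000000.00000000
AND operation:
Net:  01100011.10000000.00000000.00000000
Network: 99.128.0.0/13


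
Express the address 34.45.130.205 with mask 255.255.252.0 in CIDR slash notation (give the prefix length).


Binary: 11111111.11111111.11111100.00000000
Count leading 1s
Prefix: /22


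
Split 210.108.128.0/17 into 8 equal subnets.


New prefix = 17 + 3 = 20
Each subnet has 4096 addresses
  210.108.128.0/20
  210.108.144.0/20
  210.108.160.0/20
  210.108.176.0/20
  210.108.192.0/20
  210.108.208.0/20
  210.108.224.0/20
  210.108.240.0/20
Subnets: 210.108.128.0/20, 210.108.144.0/20, 210.108.160.0/20, 210.108.176.0/20, 210.108.192.0/20, 210.108.208.0/20, 210.108.224.0/20, 210.108.240.0/20


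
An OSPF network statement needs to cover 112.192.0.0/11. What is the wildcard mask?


Subnet mask: 255.224.0.0
Wildcard = 255.255.255.255 - subnet mask
255 - 255 = 0
255 - 224 = 31
255 - 0 = 255
255 - 0 = 255
Wildcard: 0.31.255.255


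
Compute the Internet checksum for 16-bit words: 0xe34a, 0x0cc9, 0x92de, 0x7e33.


Sum all words (with carry folding):
+ 0xe34a = 0xe34a
+ 0x0cc9 = 0xf013
+ 0x92de = 0x82f2
+ 0x7e33 = 0x0126
One's complement: ~0x0126
Checksum = 0xfed9


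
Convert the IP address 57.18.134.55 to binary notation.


57 = 00111001
18 = 00010010
134 = 10000110
55 = 00110111
Binary: 00111001.00010010.10000110.00110111


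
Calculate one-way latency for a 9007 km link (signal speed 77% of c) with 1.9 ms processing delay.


Speed = 0.77 * 3e5 km/s = 231000 km/s
Propagation delay = 9007 / 231000 = 0.039 s = 38.9913 ms
Processing delay = 1.9 ms
Total one-way latency = 40.8913 ms


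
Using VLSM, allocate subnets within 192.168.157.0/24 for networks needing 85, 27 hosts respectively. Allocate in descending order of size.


85 hosts -> /25 (126 usable): 192.168.157.0/25
27 hosts -> /27 (30 usable): 192.168.157.128/27
Allocation: 192.168.157.0/25 (85 hosts, 126 usable); 192.168.157.128/27 (27 hosts, 30 usable)


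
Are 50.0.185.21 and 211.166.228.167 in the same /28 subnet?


Mask: 255.255.255.240
50.0.185.21 AND mask = 50.0.185.16
211.166.228.167 AND mask = 211.166.228.160
No, different subnets (50.0.185.16 vs 211.166.228.160)


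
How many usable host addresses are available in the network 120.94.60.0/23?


Host bits = 32 - 23 = 9
Total addresses = 2^9 = 512
Usable = total - 2 (network and broadcast)
Usable hosts: 510


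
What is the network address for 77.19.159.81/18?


IP:   01001101.00010011.10011111.01010001
Mask: 11111111.11111111.11000000.00000000
AND operation:
Net:  01001101.00010011.10000000.00000000
Network: 77.19.128.0/18


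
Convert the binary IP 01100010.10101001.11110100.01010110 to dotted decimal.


01100010 = 98
10101001 = 169
11110100 = 244
01010110 = 86
IP: 98.169.244.86


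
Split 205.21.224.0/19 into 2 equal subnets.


New prefix = 19 + 1 = 20
Each subnet has 4096 addresses
  205.21.224.0/20
  205.21.240.0/20
Subnets: 205.21.224.0/20, 205.21.240.0/20


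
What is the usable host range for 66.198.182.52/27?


Network: 66.198.182.32
Broadcast: 66.198.182.63
First usable = network + 1
Last usable = broadcast - 1
Range: 66.198.182.33 to 66.198.182.62


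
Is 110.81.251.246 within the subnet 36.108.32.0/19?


Subnet network: 36.108.32.0
Test IP AND mask: 110.81.224.0
No, 110.81.251.246 is not in 36.108.32.0/19


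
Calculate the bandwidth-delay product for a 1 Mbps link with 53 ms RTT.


BDP = bandwidth * RTT
= 1 Mbps * 53 ms
= 1 * 1e6 * 53 / 1000 bits
= 53000 bits
= 6625 bytes
= 6.4697 KB
BDP = 53000 bits (6625 bytes)


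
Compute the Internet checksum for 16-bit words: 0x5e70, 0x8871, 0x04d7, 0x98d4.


Sum all words (with carry folding):
+ 0x5e70 = 0x5e70
+ 0x8871 = 0xe6e1
+ 0x04d7 = 0xebb8
+ 0x98d4 = 0x848d
One's complement: ~0x848d
Checksum = 0x7b72


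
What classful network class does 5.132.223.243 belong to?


First octet: 5
Binary: 00000101
0xxxxxxx -> Class A (1-126)
Class A, default mask 255.0.0.0 (/8)


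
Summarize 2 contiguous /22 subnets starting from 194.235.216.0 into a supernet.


Original prefix: /22
Number of subnets: 2 = 2^1
New prefix = 22 - 1 = 21
Supernet: 194.235.216.0/21


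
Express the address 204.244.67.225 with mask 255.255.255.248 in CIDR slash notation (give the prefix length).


Binary: 11111111.11111111.11111111.11111000
Count leading 1s
Prefix: /29


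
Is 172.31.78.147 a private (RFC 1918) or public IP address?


RFC 1918 private ranges:
  10.0.0.0/8 (10.0.0.0 - 10.255.255.255)
  172.16.0.0/12 (172.16.0.0 - 172.31.255.255)
  192.168.0.0/16 (192.168.0.0 - 192.168.255.255)
Private (in 172.16.0.0/12)


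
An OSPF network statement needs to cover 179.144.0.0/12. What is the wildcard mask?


Subnet mask: 255.240.0.0
Wildcard = 255.255.255.255 - subnet mask
255 - 255 = 0
255 - 240 = 15
255 - 0 = 255
255 - 0 = 255
Wildcard: 0.15.255.255


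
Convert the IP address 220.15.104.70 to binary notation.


220 = 11011100
15 = 00001111
104 = 01101000
70 = 01000110
Binary: 11011100.00001111.01101000.01000110


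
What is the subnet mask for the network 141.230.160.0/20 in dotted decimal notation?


/20 means 20 network bits, 12 host bits
Binary: 11111111111111111111000000000000
Mask: 255.255.240.0


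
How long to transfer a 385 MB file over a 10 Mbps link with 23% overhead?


Effective throughput = 10 * (1 - 23/100) = 7.7 Mbps
File size in Mb = 385 * 8 = 3080 Mb
Time = 3080 / 7.7
Time = 400 seconds


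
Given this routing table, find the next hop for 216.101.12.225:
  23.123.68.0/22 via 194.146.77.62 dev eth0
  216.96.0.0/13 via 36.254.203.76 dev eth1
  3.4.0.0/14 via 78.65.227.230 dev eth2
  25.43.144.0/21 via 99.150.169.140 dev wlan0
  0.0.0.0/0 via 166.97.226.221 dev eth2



Longest prefix match for 216.101.12.225:
  /22 23.123.68.0: no
  /13 216.96.0.0: MATCH
  /14 3.4.0.0: no
  /21 25.43.144.0: no
  /0 0.0.0.0: MATCH
Selected: next-hop 36.254.203.76 via eth1 (matched /13)


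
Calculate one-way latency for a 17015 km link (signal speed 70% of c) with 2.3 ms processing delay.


Speed = 0.7 * 3e5 km/s = 210000 km/s
Propagation delay = 17015 / 210000 = 0.081 s = 81.0238 ms
Processing delay = 2.3 ms
Total one-way latency = 83.3238 ms


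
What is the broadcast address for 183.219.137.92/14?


Network: 183.216.0.0/14
Host bits = 18
Set all host bits to 1:
Broadcast: 183.219.255.255


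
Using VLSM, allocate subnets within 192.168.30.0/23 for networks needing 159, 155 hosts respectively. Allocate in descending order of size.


159 hosts -> /24 (254 usable): 192.168.30.0/24
155 hosts -> /24 (254 usable): 192.168.31.0/24
Allocation: 192.168.30.0/24 (159 hosts, 254 usable); 192.168.31.0/24 (155 hosts, 254 usable)


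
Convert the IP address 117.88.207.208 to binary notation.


117 = 01110101
88 = 01011000
207 = 11001111
208 = 11010000
Binary: 01110101.01011000.11001111.11010000


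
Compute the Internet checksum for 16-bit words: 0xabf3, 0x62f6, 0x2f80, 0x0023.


Sum all words (with carry folding):
+ 0xabf3 = 0xabf3
+ 0x62f6 = 0x0eea
+ 0x2f80 = 0x3e6a
+ 0x0023 = 0x3e8d
One's complement: ~0x3e8d
Checksum = 0xc172


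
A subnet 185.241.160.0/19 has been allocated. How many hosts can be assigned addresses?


Host bits = 32 - 19 = 13
Total addresses = 2^13 = 8192
Usable = total - 2 (network and broadcast)
Usable hosts: 8190


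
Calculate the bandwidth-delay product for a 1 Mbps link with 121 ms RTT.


BDP = bandwidth * RTT
= 1 Mbps * 121 ms
= 1 * 1e6 * 121 / 1000 bits
= 121000 bits
= 15125 bytes
= 14.7705 KB
BDP = 121000 bits (15125 bytes)


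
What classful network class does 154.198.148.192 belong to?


First octet: 154
Binary: 10011010
10xxxxxx -> Class B (128-191)
Class B, default mask 255.255.0.0 (/16)


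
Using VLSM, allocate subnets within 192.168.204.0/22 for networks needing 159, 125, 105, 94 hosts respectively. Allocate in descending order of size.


159 hosts -> /24 (254 usable): 192.168.204.0/24
125 hosts -> /25 (126 usable): 192.168.205.0/25
105 hosts -> /25 (126 usable): 192.168.205.128/25
94 hosts -> /25 (126 usable): 192.168.206.0/25
Allocation: 192.168.204.0/24 (159 hosts, 254 usable); 192.168.205.0/25 (125 hosts, 126 usable); 192.168.205.128/25 (105 hosts, 126 usable); 192.168.206.0/25 (94 hosts, 126 usable)


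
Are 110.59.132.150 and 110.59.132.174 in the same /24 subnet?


Mask: 255.255.255.0
110.59.132.150 AND mask = 110.59.132.0
110.59.132.174 AND mask = 110.59.132.0
Yes, same subnet (110.59.132.0)


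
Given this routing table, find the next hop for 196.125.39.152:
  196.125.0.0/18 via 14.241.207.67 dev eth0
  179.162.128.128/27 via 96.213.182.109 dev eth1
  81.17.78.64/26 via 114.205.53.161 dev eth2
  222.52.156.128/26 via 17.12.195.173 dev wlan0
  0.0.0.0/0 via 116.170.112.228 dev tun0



Longest prefix match for 196.125.39.152:
  /18 196.125.0.0: MATCH
  /27 179.162.128.128: no
  /26 81.17.78.64: no
  /26 222.52.156.128: no
  /0 0.0.0.0: MATCH
Selected: next-hop 14.241.207.67 via eth0 (matched /18)


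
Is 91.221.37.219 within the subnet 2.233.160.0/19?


Subnet network: 2.233.160.0
Test IP AND mask: 91.221.32.0
No, 91.221.37.219 is not in 2.233.160.0/19


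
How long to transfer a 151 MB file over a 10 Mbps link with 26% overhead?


Effective throughput = 10 * (1 - 26/100) = 7.4 Mbps
File size in Mb = 151 * 8 = 1208 Mb
Time = 1208 / 7.4
Time = 163.2432 seconds


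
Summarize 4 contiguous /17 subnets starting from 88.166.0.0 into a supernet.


Original prefix: /17
Number of subnets: 4 = 2^2
New prefix = 17 - 2 = 15
Supernet: 88.166.0.0/15


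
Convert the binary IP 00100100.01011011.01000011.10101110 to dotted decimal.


00100100 = 36
01011011 = 91
01000011 = 67
10101110 = 174
IP: 36.91.67.174


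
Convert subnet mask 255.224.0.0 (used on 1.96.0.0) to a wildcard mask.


Subnet mask: 255.224.0.0
Wildcard = 255.255.255.255 - subnet mask
255 - 255 = 0
255 - 224 = 31
255 - 0 = 255
255 - 0 = 255
Wildcard: 0.31.255.255


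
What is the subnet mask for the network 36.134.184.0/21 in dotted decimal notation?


/21 means 21 network bits, 11 host bits
Binary: 11111111111111111111100000000000
Mask: 255.255.248.0


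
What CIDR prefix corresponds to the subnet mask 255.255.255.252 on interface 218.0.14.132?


Binary: 11111111.11111111.11111111.11111100
Count leading 1s
Prefix: /30


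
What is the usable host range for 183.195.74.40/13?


Network: 183.192.0.0
Broadcast: 183.199.255.255
First usable = network + 1
Last usable = broadcast - 1
Range: 183.192.0.1 to 183.199.255.254


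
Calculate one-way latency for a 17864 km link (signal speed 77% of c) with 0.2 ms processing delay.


Speed = 0.77 * 3e5 km/s = 231000 km/s
Propagation delay = 17864 / 231000 = 0.0773 s = 77.3333 ms
Processing delay = 0.2 ms
Total one-way latency = 77.5333 ms


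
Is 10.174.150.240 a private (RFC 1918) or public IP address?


RFC 1918 private ranges:
  10.0.0.0/8 (10.0.0.0 - 10.255.255.255)
  172.16.0.0/12 (172.16.0.0 - 172.31.255.255)
  192.168.0.0/16 (192.168.0.0 - 192.168.255.255)
Private (in 10.0.0.0/8)


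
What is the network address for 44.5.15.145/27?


IP:   00101100.00000101.00001111.10010001
Mask: 11111111.11111111.11111111.11100000
AND operation:
Net:  00101100.00000101.00001111.10000000
Network: 44.5.15.128/27


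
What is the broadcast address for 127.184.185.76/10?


Network: 127.128.0.0/10
Host bits = 22
Set all host bits to 1:
Broadcast: 127.191.255.255


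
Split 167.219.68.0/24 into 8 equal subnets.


New prefix = 24 + 3 = 27
Each subnet has 32 addresses
  167.219.68.0/27
  167.219.68.32/27
  167.219.68.64/27
  167.219.68.96/27
  167.219.68.128/27
  167.219.68.160/27
  167.219.68.192/27
  167.219.68.224/27
Subnets: 167.219.68.0/27, 167.219.68.32/27, 167.219.68.64/27, 167.219.68.96/27, 167.219.68.128/27, 167.219.68.160/27, 167.219.68.192/27, 167.219.68.224/27


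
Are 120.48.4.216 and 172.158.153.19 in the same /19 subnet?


Mask: 255.255.224.0
120.48.4.216 AND mask = 120.48.0.0
172.158.153.19 AND mask = 172.158.128.0
No, different subnets (120.48.0.0 vs 172.158.128.0)


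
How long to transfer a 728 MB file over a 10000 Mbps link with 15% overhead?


Effective throughput = 10000 * (1 - 15/100) = 8500 Mbps
File size in Mb = 728 * 8 = 5824 Mb
Time = 5824 / 8500
Time = 0.6852 seconds


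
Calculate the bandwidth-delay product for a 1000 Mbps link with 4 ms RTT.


BDP = bandwidth * RTT
= 1000 Mbps * 4 ms
= 1000 * 1e6 * 4 / 1000 bits
= 4000000 bits
= 500000 bytes
= 488.2812 KB
BDP = 4000000 bits (500000 bytes)


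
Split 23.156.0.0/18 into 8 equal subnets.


New prefix = 18 + 3 = 21
Each subnet has 2048 addresses
  23.156.0.0/21
  23.156.8.0/21
  23.156.16.0/21
  23.156.24.0/21
  23.156.32.0/21
  23.156.40.0/21
  23.156.48.0/21
  23.156.56.0/21
Subnets: 23.156.0.0/21, 23.156.8.0/21, 23.156.16.0/21, 23.156.24.0/21, 23.156.32.0/21, 23.156.40.0/21, 23.156.48.0/21, 23.156.56.0/21


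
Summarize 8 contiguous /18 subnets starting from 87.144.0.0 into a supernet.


Original prefix: /18
Number of subnets: 8 = 2^3
New prefix = 18 - 3 = 15
Supernet: 87.144.0.0/15


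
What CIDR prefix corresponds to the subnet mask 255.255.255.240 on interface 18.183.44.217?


Binary: 11111111.11111111.11111111.11110000
Count leading 1s
Prefix: /28


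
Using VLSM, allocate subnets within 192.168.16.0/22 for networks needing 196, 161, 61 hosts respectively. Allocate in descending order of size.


196 hosts -> /24 (254 usable): 192.168.16.0/24
161 hosts -> /24 (254 usable): 192.168.17.0/24
61 hosts -> /26 (62 usable): 192.168.18.0/26
Allocation: 192.168.16.0/24 (196 hosts, 254 usable); 192.168.17.0/24 (161 hosts, 254 usable); 192.168.18.0/26 (61 hosts, 62 usable)


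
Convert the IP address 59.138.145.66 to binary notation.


59 = 00111011
138 = 10001010
145 = 10010001
66 = 01000010
Binary: 00111011.10001010.10010001.01000010


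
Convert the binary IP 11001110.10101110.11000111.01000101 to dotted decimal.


11001110 = 206
10101110 = 174
11000111 = 199
01000101 = 69
IP: 206.174.199.69


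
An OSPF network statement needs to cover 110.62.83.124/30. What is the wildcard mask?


Subnet mask: 255.255.255.252
Wildcard = 255.255.255.255 - subnet mask
255 - 255 = 0
255 - 255 = 0
255 - 255 = 0
255 - 252 = 3
Wildcard: 0.0.0.3


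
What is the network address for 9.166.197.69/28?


IP:   00001001.10100110.11000101.01000101
Mask: 11111111.11111111.11111111.11110000
AND operation:
Net:  00001001.10100110.11000101.01000000
Network: 9.166.197.64/28


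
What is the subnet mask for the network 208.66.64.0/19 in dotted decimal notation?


/19 means 19 network bits, 13 host bits
Binary: 11111111111111111110000000000000
Mask: 255.255.224.0


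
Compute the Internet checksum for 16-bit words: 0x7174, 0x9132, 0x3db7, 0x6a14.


Sum all words (with carry folding):
+ 0x7174 = 0x7174
+ 0x9132 = 0x02a7
+ 0x3db7 = 0x405e
+ 0x6a14 = 0xaa72
One's complement: ~0xaa72
Checksum = 0x558d


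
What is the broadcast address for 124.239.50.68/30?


Network: 124.239.50.68/30
Host bits = 2
Set all host bits to 1:
Broadcast: 124.239.50.71


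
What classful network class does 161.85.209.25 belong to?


First octet: 161
Binary: 10100001
10xxxxxx -> Class B (128-191)
Class B, default mask 255.255.0.0 (/16)


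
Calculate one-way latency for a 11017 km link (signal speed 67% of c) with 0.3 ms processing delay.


Speed = 0.67 * 3e5 km/s = 201000 km/s
Propagation delay = 11017 / 201000 = 0.0548 s = 54.8109 ms
Processing delay = 0.3 ms
Total one-way latency = 55.1109 ms


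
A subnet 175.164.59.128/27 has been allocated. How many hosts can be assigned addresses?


Host bits = 32 - 27 = 5
Total addresses = 2^5 = 32
Usable = total - 2 (network and broadcast)
Usable hosts: 30


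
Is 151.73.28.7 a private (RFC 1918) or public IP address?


RFC 1918 private ranges:
  10.0.0.0/8 (10.0.0.0 - 10.255.255.255)
  172.16.0.0/12 (172.16.0.0 - 172.31.255.255)
  192.168.0.0/16 (192.168.0.0 - 192.168.255.255)
Public (not in any RFC 1918 range)


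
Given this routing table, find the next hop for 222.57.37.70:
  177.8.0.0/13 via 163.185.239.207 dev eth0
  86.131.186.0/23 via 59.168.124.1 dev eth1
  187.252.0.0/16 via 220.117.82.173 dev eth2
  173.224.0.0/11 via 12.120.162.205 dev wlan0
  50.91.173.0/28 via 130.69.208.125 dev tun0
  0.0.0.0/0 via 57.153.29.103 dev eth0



Longest prefix match for 222.57.37.70:
  /13 177.8.0.0: no
  /23 86.131.186.0: no
  /16 187.252.0.0: no
  /11 173.224.0.0: no
  /28 50.91.173.0: no
  /0 0.0.0.0: MATCH
Selected: next-hop 57.153.29.103 via eth0 (matched /0)


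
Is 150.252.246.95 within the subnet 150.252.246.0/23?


Subnet network: 150.252.246.0
Test IP AND mask: 150.252.246.0
Yes, 150.252.246.95 is in 150.252.246.0/23


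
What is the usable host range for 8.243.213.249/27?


Network: 8.243.213.224
Broadcast: 8.243.213.255
First usable = network + 1
Last usable = broadcast - 1
Range: 8.243.213.225 to 8.243.213.254


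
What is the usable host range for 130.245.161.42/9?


Network: 130.128.0.0
Broadcast: 130.255.255.255
First usable = network + 1
Last usable = broadcast - 1
Range: 130.128.0.1 to 130.255.255.254


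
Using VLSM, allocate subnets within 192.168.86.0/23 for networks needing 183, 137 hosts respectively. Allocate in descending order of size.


183 hosts -> /24 (254 usable): 192.168.86.0/24
137 hosts -> /24 (254 usable): 192.168.87.0/24
Allocation: 192.168.86.0/24 (183 hosts, 254 usable); 192.168.87.0/24 (137 hosts, 254 usable)


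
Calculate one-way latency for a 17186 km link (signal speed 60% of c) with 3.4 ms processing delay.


Speed = 0.6 * 3e5 km/s = 180000 km/s
Propagation delay = 17186 / 180000 = 0.0955 s = 95.4778 ms
Processing delay = 3.4 ms
Total one-way latency = 98.8778 ms


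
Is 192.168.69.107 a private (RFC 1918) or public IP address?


RFC 1918 private ranges:
  10.0.0.0/8 (10.0.0.0 - 10.255.255.255)
  172.16.0.0/12 (172.16.0.0 - 172.31.255.255)
  192.168.0.0/16 (192.168.0.0 - 192.168.255.255)
Private (in 192.168.0.0/16)
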